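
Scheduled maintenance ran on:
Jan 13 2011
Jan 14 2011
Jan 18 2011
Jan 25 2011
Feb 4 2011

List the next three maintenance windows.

Gaps: 1, 4, 7, 10 days — each gap is 3 larger than the previous one.
Next gap: 13 days. Feb 4 2011 + 13 days = Feb 17 2011.
Next gap: 16 days. Feb 17 2011 + 16 days = Mar 5 2011.
Next gap: 19 days. Mar 5 2011 + 19 days = Mar 24 2011.

Feb 17 2011, Mar 5 2011, Mar 24 2011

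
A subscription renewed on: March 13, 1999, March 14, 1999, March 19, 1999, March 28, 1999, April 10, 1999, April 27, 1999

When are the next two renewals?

May 18, 1999; June 12, 1999

Intervals are 1, 5, 9, 13, 17 days — an arithmetic progression with common difference 4.
Next gap: 21 days. April 27, 1999 + 21 days = May 18, 1999.
Next gap: 25 days. May 18, 1999 + 25 days = June 12, 1999.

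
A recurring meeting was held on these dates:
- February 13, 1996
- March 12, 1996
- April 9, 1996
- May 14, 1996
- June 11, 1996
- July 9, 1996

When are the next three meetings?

Gaps: 28, 28, 35, 28, 28 days — a mix of 28 and 35. Every date is a Tuesday.
Each is the 2nd Tuesday of its month.
2nd Tuesday of August 1996: August 13, 1996.
2nd Tuesday of September 1996: September 10, 1996.
October 1996 — 2nd Tuesday is October 8, 1996.

August 13, 1996; September 10, 1996; October 8, 1996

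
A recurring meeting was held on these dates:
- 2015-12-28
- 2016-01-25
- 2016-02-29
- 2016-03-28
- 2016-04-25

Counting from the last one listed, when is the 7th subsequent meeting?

2016-11-28

All Mondays; the gaps (28, 35, 28, 28) vary with month length.
This is the last Monday of each month.
May 2016 ends with Monday 2016-05-30.
June 2016 ends with Monday 2016-06-27.
July 2016 ends with Monday 2016-07-25.
Last Monday of August 2016: 2016-08-29.
September 2016 ends with Monday 2016-09-26.
October 2016 ends with Monday 2016-10-31.
Last Monday of November 2016: 2016-11-28.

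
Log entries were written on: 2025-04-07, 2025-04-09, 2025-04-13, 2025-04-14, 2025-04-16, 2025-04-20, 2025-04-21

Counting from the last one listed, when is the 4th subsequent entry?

Gaps: 2, 4, 1, 2, 4, 1 days — not constant, but cyclic with period 3.
The events fall on every Monday, Wednesday and Sunday.
Next Wednesday: 2025-04-23.
Next Sunday: 2025-04-27.
The following Monday is 2025-04-28.
Next Wednesday: 2025-04-30.

2025-04-30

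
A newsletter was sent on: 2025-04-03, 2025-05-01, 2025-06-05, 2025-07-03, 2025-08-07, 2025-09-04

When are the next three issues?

2025-10-02, 2025-11-06, 2025-12-04

All dates are Thursdays, 28, 35, 28, 35, 28 days apart.
Specifically, the 1st Thursday of each month.
1st Thursday of October 2025: 2025-10-02.
November 2025 — 1st Thursday is 2025-11-06.
December 2025 — 1st Thursday is 2025-12-04.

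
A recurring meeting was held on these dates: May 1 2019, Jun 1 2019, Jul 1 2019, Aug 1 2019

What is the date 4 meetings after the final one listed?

The day-of-month is always 1 (31, 30, 31 days between events).
So this recurs on the 1st of each month.
September 2019: Sep 1 2019.
October 2019: Oct 1 2019.
November 2019: Nov 1 2019.
Next: December 2019 → Dec 1 2019.

Dec 1 2019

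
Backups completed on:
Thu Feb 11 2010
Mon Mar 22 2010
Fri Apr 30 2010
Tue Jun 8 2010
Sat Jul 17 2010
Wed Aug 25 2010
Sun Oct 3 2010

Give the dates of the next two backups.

Thu Nov 11 2010, Mon Dec 20 2010

The spacing is 39, 39, 39, 39, 39, 39 days — always 39 days.
Sun Oct 3 2010 + 39 days = Thu Nov 11 2010.
Thu Nov 11 2010 + 39 days = Mon Dec 20 2010.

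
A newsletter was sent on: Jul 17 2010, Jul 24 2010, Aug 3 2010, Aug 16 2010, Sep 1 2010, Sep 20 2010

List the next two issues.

Gaps: 7, 10, 13, 16, 19 days — each gap is 3 larger than the previous one.
Next gap: 22 days. Sep 20 2010 + 22 days = Oct 12 2010.
Next gap: 25 days. Oct 12 2010 + 25 days = Nov 6 2010.

Oct 12 2010, Nov 6 2010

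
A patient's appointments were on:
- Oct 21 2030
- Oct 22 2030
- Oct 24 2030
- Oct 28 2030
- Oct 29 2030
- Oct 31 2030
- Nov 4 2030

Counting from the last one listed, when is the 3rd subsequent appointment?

Nov 11 2030

Every event lands on a Monday or Tuesday or Thursday (gaps cycle 1, 2, 4, 1, 2, 4).
So the schedule is: every Monday, Tuesday and Thursday.
The following Tuesday is Nov 5 2030.
Next Thursday: Nov 7 2030.
Next Monday: Nov 11 2030.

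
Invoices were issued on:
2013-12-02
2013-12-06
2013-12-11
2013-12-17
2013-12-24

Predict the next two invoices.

Gaps: 4, 5, 6, 7 days — each gap is 1 larger than the previous one.
Next gap: 8 days. 2013-12-24 + 8 days = 2014-01-01.
Next gap: 9 days. 2014-01-01 + 9 days = 2014-01-10.

2014-01-01, 2014-01-10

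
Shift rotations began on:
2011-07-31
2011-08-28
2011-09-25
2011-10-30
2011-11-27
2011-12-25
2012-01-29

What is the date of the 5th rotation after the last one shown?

All Sundays; the gaps (28, 28, 35, 28, 28, 35) vary with month length.
This is the last Sunday of each month.
February 2012 ends with Sunday 2012-02-26.
March 2012 ends with Sunday 2012-03-25.
April 2012 ends with Sunday 2012-04-29.
Last Sunday of May 2012: 2012-05-27.
Last Sunday of June 2012: 2012-06-24.

2012-06-24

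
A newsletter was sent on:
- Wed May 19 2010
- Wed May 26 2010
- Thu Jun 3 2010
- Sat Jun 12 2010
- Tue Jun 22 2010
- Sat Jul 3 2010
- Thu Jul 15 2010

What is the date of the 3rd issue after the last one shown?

Gaps: 7, 8, 9, 10, 11, 12 days — each gap is 1 larger than the previous one.
Next gap: 13 days. Thu Jul 15 2010 + 13 days = Wed Jul 28 2010.
Next gap: 14 days. Wed Jul 28 2010 + 14 days = Wed Aug 11 2010.
Next gap: 15 days. Wed Aug 11 2010 + 15 days = Thu Aug 26 2010.

Thu Aug 26 2010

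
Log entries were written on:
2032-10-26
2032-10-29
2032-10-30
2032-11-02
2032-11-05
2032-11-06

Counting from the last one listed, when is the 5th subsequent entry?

The gap pattern 3, 1, 3, 3, 1 repeats every 3 events.
These are the Tuesdays, Fridays and Saturdays of each week.
Next Tuesday: 2032-11-09.
Next Friday: 2032-11-12.
Next Saturday: 2032-11-13.
The following Tuesday is 2032-11-16.
The following Friday is 2032-11-19.

2032-11-19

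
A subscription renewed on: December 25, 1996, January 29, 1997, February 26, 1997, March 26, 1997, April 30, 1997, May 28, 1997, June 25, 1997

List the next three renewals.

These are Wednesdays with 35, 28, 28, 35, 28, 28-day gaps.
Each is the final Wednesday of its month — January 29, 1997 is past the 28th, so '4th Wednesday' doesn't fit.
July 1997 ends with Wednesday July 30, 1997.
August 1997 ends with Wednesday August 27, 1997.
September 1997 ends with Wednesday September 24, 1997.

July 30, 1997; August 27, 1997; September 24, 1997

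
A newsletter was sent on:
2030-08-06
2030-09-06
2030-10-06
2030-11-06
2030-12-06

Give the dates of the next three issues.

Each date is the 6th; the gaps (31, 30, 31, 30) track the month lengths.
The rule is the 6th of each month.
January 2031: 2031-01-06.
February 2031: 2031-02-06.
Next: March 2031 → 2031-03-06.

2031-01-06, 2031-02-06, 2031-03-06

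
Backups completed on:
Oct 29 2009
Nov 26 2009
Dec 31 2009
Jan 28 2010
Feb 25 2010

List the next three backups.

Every date is a Thursday; gaps 28, 35, 28, 28 days.
Each is the last Thursday of its month (at least one falls on the 29th or later, ruling out '4th Thursday').
Last Thursday of March 2010: Mar 25 2010.
April 2010 ends with Thursday Apr 29 2010.
May 2010 ends with Thursday May 27 2010.

Mar 25 2010, Apr 29 2010, May 27 2010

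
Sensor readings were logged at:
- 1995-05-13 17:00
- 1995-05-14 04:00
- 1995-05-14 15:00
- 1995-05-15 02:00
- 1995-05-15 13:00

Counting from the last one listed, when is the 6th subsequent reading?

1995-05-18 07:00

Gaps: 11, 11, 11, 11 hours — each event is 11 hours after the previous one.
1995-05-15 13:00 + 11 h = 1995-05-16 00:00.
1995-05-16 00:00 + 11 h = 1995-05-16 11:00.
1995-05-16 11:00 + 11 h = 1995-05-16 22:00.
1995-05-16 22:00 + 11 h = 1995-05-17 09:00.
1995-05-17 09:00 + 11 h = 1995-05-17 20:00.
1995-05-17 20:00 + 11 h = 1995-05-18 07:00.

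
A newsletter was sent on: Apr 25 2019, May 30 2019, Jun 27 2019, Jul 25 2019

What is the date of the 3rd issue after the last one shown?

Oct 31 2019

Every date is a Thursday; gaps 35, 28, 28 days.
Each is the last Thursday of its month (at least one falls on the 29th or later, ruling out '4th Thursday').
August 2019 ends with Thursday Aug 29 2019.
Last Thursday of September 2019: Sep 26 2019.
Last Thursday of October 2019: Oct 31 2019.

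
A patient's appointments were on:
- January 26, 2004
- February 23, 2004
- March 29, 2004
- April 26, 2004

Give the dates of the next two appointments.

These are Mondays with 28, 35, 28-day gaps.
Each is the final Monday of its month — March 29, 2004 is past the 28th, so '4th Monday' doesn't fit.
May 2004 ends with Monday May 31, 2004.
June 2004 ends with Monday June 28, 2004.

May 31, 2004; June 28, 2004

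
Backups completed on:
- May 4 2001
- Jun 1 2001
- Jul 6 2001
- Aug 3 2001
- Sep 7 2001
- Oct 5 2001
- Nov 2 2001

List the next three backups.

All dates are Fridays, 28, 35, 28, 35, 28, 28 days apart.
Specifically, the 1st Friday of each month.
December 2001 — 1st Friday is Dec 7 2001.
1st Friday of January 2002: Jan 4 2002.
1st Friday of February 2002: Feb 1 2002.

Dec 7 2001, Jan 4 2002, Feb 1 2002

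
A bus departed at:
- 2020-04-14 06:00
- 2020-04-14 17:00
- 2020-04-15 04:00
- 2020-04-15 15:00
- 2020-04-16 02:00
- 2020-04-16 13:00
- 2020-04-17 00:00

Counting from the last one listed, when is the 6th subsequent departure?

2020-04-19 18:00

The interval is a steady 11 hours (11, 11, 11, 11, 11, 11).
2020-04-17 00:00 + 11 h = 2020-04-17 11:00.
2020-04-17 11:00 + 11 h = 2020-04-17 22:00.
2020-04-17 22:00 + 11 h = 2020-04-18 09:00.
2020-04-18 09:00 + 11 h = 2020-04-18 20:00.
2020-04-18 20:00 + 11 h = 2020-04-19 07:00.
2020-04-19 07:00 + 11 h = 2020-04-19 18:00.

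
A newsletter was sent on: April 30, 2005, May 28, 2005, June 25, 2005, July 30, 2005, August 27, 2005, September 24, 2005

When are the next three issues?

October 29, 2005; November 26, 2005; December 31, 2005

Every date is a Saturday; gaps 28, 28, 35, 28, 28 days.
Each is the last Saturday of its month (at least one falls on the 29th or later, ruling out '4th Saturday').
October 2005 ends with Saturday October 29, 2005.
Last Saturday of November 2005: November 26, 2005.
December 2005 ends with Saturday December 31, 2005.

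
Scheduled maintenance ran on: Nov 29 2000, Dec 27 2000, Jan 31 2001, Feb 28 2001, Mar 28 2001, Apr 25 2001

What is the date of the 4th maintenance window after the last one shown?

Every date is a Wednesday; gaps 28, 35, 28, 28, 28 days.
Each is the last Wednesday of its month (at least one falls on the 29th or later, ruling out '4th Wednesday').
May 2001 ends with Wednesday May 30 2001.
June 2001 ends with Wednesday Jun 27 2001.
July 2001 ends with Wednesday Jul 25 2001.
Last Wednesday of August 2001: Aug 29 2001.

Aug 29 2001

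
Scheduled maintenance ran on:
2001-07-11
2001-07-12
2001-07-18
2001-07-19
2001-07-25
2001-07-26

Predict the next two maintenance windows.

Gaps: 1, 6, 1, 6, 1 days — not constant, but cyclic with period 2.
The events fall on every Wednesday and Thursday.
Next Wednesday: 2001-08-01.
The following Thursday is 2001-08-02.

2001-08-01, 2001-08-02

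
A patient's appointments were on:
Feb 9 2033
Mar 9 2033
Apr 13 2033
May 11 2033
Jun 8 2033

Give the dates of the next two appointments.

Jul 13 2033, Aug 10 2033

Gaps: 28, 35, 28, 28 days — a mix of 28 and 35. Every date is a Wednesday.
Each is the 2nd Wednesday of its month.
2nd Wednesday of July 2033: Jul 13 2033.
August 2033 — 2nd Wednesday is Aug 10 2033.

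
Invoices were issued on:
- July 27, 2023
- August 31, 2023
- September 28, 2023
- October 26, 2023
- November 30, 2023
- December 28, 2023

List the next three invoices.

Every date is a Thursday; gaps 35, 28, 28, 35, 28 days.
Each is the last Thursday of its month (at least one falls on the 29th or later, ruling out '4th Thursday').
January 2024 ends with Thursday January 25, 2024.
February 2024 ends with Thursday February 29, 2024.
March 2024 ends with Thursday March 28, 2024.

January 25, 2024; February 29, 2024; March 28, 2024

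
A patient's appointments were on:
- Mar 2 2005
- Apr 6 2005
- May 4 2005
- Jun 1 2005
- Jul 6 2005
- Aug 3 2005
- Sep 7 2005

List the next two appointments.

Oct 5 2005, Nov 2 2005

All dates are Wednesdays, 35, 28, 28, 35, 28, 35 days apart.
Specifically, the 1st Wednesday of each month.
1st Wednesday of October 2005: Oct 5 2005.
1st Wednesday of November 2005: Nov 2 2005.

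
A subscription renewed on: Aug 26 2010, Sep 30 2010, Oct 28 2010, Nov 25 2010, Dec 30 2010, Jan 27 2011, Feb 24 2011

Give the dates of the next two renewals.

Every date is a Thursday; gaps 35, 28, 28, 35, 28, 28 days.
Each is the last Thursday of its month (at least one falls on the 29th or later, ruling out '4th Thursday').
March 2011 ends with Thursday Mar 31 2011.
April 2011 ends with Thursday Apr 28 2011.

Mar 31 2011, Apr 28 2011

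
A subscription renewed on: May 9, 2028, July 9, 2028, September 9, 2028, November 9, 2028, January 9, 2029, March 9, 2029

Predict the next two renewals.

May 9, 2029; July 9, 2029

Gaps: 61, 62, 61, 61, 59 days — not constant. Every event is on the 9th of the month.
Pattern: the 9th of every 2 months.
Next: May 2029 → May 9, 2029.
Next: July 2029 → July 9, 2029.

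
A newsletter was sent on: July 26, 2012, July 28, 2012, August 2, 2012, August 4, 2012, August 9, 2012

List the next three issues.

August 11, 2012; August 16, 2012; August 18, 2012

Every event lands on a Thursday or Saturday (gaps cycle 2, 5, 2, 5).
So the schedule is: every Thursday and Saturday.
The following Saturday is August 11, 2012.
Next Thursday: August 16, 2012.
Next Saturday: August 18, 2012.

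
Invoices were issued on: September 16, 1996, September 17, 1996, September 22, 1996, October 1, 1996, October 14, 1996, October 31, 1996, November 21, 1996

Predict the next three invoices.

The spacing grows by 4 each time: 1, 5, 9, 13, 17, 21 days.
Next gap: 25 days. November 21, 1996 + 25 days = December 16, 1996.
Next gap: 29 days. December 16, 1996 + 29 days = January 14, 1997.
Next gap: 33 days. January 14, 1997 + 33 days = February 16, 1997.

December 16, 1996; January 14, 1997; February 16, 1997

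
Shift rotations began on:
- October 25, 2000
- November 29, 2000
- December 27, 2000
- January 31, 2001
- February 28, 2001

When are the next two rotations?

These are Wednesdays with 35, 28, 35, 28-day gaps.
Each is the final Wednesday of its month — November 29, 2000 is past the 28th, so '4th Wednesday' doesn't fit.
March 2001 ends with Wednesday March 28, 2001.
April 2001 ends with Wednesday April 25, 2001.

March 28, 2001; April 25, 2001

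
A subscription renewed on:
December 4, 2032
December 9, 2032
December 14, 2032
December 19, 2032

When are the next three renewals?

December 24, 2032; December 29, 2032; January 3, 2033

Every event comes 5 days after the last (5, 5, 5).
December 19, 2032 + 5 days = December 24, 2032.
December 24, 2032 + 5 days = December 29, 2032.
December 29, 2032 + 5 days = January 3, 2033.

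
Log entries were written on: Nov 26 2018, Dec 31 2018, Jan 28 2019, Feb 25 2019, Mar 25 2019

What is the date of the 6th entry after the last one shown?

Sep 30 2019

All Mondays; the gaps (35, 28, 28, 28) vary with month length.
This is the last Monday of each month.
Last Monday of April 2019: Apr 29 2019.
May 2019 ends with Monday May 27 2019.
Last Monday of June 2019: Jun 24 2019.
Last Monday of July 2019: Jul 29 2019.
Last Monday of August 2019: Aug 26 2019.
Last Monday of September 2019: Sep 30 2019.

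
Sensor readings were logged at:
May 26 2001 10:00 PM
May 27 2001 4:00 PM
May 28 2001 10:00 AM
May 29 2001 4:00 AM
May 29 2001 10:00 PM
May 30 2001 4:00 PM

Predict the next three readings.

Gaps: 18, 18, 18, 18, 18 hours — each event is 18 hours after the previous one.
May 30 2001 4:00 PM + 18 h = May 31 2001 10:00 AM.
May 31 2001 10:00 AM + 18 h = Jun 1 2001 4:00 AM.
Jun 1 2001 4:00 AM + 18 h = Jun 1 2001 10:00 PM.

May 31 2001 10:00 AM, Jun 1 2001 4:00 AM, Jun 1 2001 10:00 PM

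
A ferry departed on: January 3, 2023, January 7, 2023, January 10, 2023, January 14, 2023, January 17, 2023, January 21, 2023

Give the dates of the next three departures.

January 24, 2023; January 28, 2023; January 31, 2023

The gap pattern 4, 3, 4, 3, 4 repeats every 2 events.
These are the Tuesdays and Saturdays of each week.
Next Tuesday: January 24, 2023.
Next Saturday: January 28, 2023.
The following Tuesday is January 31, 2023.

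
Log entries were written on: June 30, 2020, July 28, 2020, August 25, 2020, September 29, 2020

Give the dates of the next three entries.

October 27, 2020; November 24, 2020; December 29, 2020

All Tuesdays; the gaps (28, 28, 35) vary with month length.
This is the last Tuesday of each month.
October 2020 ends with Tuesday October 27, 2020.
November 2020 ends with Tuesday November 24, 2020.
Last Tuesday of December 2020: December 29, 2020.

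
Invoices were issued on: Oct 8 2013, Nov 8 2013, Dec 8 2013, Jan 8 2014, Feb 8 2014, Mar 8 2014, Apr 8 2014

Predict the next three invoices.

May 8 2014, Jun 8 2014, Jul 8 2014

The day-of-month is always 8 (31, 30, 31, 31, 28, 31 days between events).
So this recurs on the 8th of each month.
May 2014: May 8 2014.
Next: June 2014 → Jun 8 2014.
July 2014: Jul 8 2014.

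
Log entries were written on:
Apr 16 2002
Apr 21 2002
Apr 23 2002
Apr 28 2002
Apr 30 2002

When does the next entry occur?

Gaps: 5, 2, 5, 2 days — not constant, but cyclic with period 2.
The events fall on every Tuesday and Sunday.
Next Sunday: May 5 2002.

May 5 2002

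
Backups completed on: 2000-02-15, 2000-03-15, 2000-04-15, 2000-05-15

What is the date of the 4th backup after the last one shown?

2000-09-15

The day-of-month is always 15 (29, 31, 30 days between events).
So this recurs on the 15th of each month.
June 2000: 2000-06-15.
Next: July 2000 → 2000-07-15.
August 2000: 2000-08-15.
September 2000: 2000-09-15.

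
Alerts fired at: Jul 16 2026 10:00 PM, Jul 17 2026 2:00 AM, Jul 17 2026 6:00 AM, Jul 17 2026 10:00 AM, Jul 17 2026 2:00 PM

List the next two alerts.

Jul 17 2026 6:00 PM, Jul 17 2026 10:00 PM

The interval is a steady 4 hours (4, 4, 4, 4).
Jul 17 2026 2:00 PM + 4 h = Jul 17 2026 6:00 PM.
Jul 17 2026 6:00 PM + 4 h = Jul 17 2026 10:00 PM.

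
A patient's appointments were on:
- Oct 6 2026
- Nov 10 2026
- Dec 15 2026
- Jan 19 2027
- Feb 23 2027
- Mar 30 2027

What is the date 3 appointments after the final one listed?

Jul 13 2027

Every event comes 35 days after the last (35, 35, 35, 35, 35).
Mar 30 2027 + 35 days = May 4 2027.
May 4 2027 + 35 days = Jun 8 2027.
Jun 8 2027 + 35 days = Jul 13 2027.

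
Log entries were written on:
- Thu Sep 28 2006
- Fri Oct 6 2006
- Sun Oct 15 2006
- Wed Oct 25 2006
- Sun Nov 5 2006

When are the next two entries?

Gaps: 8, 9, 10, 11 days — each gap is 1 larger than the previous one.
Next gap: 12 days. Sun Nov 5 2006 + 12 days = Fri Nov 17 2006.
Next gap: 13 days. Fri Nov 17 2006 + 13 days = Thu Nov 30 2006.

Fri Nov 17 2006, Thu Nov 30 2006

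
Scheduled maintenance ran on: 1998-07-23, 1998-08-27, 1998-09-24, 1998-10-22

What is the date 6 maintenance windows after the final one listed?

All dates are Thursdays, 35, 28, 28 days apart.
Specifically, the 4th Thursday of each month.
4th Thursday of November 1998: 1998-11-26.
4th Thursday of December 1998: 1998-12-24.
4th Thursday of January 1999: 1999-01-28.
February 1999 — 4th Thursday is 1999-02-25.
March 1999 — 4th Thursday is 1999-03-25.
April 1999 — 4th Thursday is 1999-04-22.

1999-04-22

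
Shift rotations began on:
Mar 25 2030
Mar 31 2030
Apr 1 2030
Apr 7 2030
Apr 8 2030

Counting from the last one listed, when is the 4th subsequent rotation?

Apr 22 2030

Every event lands on a Monday or Sunday (gaps cycle 6, 1, 6, 1).
So the schedule is: every Monday and Sunday.
The following Sunday is Apr 14 2030.
The following Monday is Apr 15 2030.
Next Sunday: Apr 21 2030.
Next Monday: Apr 22 2030.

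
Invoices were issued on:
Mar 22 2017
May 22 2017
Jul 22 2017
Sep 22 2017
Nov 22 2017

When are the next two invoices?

The day-of-month is always 22 (61, 61, 62, 61 days between events).
So this recurs on the 22nd of every 2 months.
January 2018: Jan 22 2018.
Next: March 2018 → Mar 22 2018.

Jan 22 2018, Mar 22 2018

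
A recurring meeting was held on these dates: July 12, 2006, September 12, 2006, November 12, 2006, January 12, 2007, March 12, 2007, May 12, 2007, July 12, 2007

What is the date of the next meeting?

Each date is the 12th; the gaps (62, 61, 61, 59, 61, 61) track the month lengths.
The rule is the 12th of every 2 months.
Next: September 2007 → September 12, 2007.

September 12, 2007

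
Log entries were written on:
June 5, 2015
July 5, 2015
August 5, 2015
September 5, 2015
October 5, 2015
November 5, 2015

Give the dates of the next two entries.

Gaps: 30, 31, 31, 30, 31 days — not constant. Every event is on the 5th of the month.
Pattern: the 5th of each month.
Next: December 2015 → December 5, 2015.
Next: January 2016 → January 5, 2016.

December 5, 2015; January 5, 2016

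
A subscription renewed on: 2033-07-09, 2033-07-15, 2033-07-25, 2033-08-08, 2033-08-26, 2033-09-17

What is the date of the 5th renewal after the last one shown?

2034-03-06

The spacing grows by 4 each time: 6, 10, 14, 18, 22 days.
Next gap: 26 days. 2033-09-17 + 26 days = 2033-10-13.
Next gap: 30 days. 2033-10-13 + 30 days = 2033-11-12.
Next gap: 34 days. 2033-11-12 + 34 days = 2033-12-16.
Next gap: 38 days. 2033-12-16 + 38 days = 2034-01-23.
Next gap: 42 days. 2034-01-23 + 42 days = 2034-03-06.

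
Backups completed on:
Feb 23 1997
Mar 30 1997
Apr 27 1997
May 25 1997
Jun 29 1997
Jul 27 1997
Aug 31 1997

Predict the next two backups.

Sep 28 1997, Oct 26 1997

Every date is a Sunday; gaps 35, 28, 28, 35, 28, 35 days.
Each is the last Sunday of its month (at least one falls on the 29th or later, ruling out '4th Sunday').
Last Sunday of September 1997: Sep 28 1997.
Last Sunday of October 1997: Oct 26 1997.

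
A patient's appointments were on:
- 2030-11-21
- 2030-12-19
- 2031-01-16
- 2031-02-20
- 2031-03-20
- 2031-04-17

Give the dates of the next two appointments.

2031-05-15, 2031-06-19

These are Thursdays at 28- or 35-day spacing (28, 28, 35, 28, 28).
The pattern: 3rd Thursday of the month.
May 2031 — 3rd Thursday is 2031-05-15.
June 2031 — 3rd Thursday is 2031-06-19.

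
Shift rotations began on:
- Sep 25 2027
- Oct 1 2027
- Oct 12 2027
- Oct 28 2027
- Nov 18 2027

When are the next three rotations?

Dec 14 2027, Jan 14 2028, Feb 19 2028

Intervals are 6, 11, 16, 21 days — an arithmetic progression with common difference 5.
Next gap: 26 days. Nov 18 2027 + 26 days = Dec 14 2027.
Next gap: 31 days. Dec 14 2027 + 31 days = Jan 14 2028.
Next gap: 36 days. Jan 14 2028 + 36 days = Feb 19 2028.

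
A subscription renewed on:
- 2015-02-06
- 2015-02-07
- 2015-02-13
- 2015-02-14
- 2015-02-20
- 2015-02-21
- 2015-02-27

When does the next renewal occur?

Every event lands on a Friday or Saturday (gaps cycle 1, 6, 1, 6, 1, 6).
So the schedule is: every Friday and Saturday.
The following Saturday is 2015-02-28.

2015-02-28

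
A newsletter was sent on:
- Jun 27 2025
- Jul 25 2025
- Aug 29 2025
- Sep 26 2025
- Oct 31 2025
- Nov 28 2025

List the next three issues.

Dec 26 2025, Jan 30 2026, Feb 27 2026

All Fridays; the gaps (28, 35, 28, 35, 28) vary with month length.
This is the last Friday of each month.
December 2025 ends with Friday Dec 26 2025.
January 2026 ends with Friday Jan 30 2026.
Last Friday of February 2026: Feb 27 2026.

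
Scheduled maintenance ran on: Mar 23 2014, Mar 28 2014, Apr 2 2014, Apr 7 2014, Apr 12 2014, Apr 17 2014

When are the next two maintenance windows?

Apr 22 2014, Apr 27 2014

The spacing is 5, 5, 5, 5, 5 days — always 5 days.
Apr 17 2014 + 5 days = Apr 22 2014.
Apr 22 2014 + 5 days = Apr 27 2014.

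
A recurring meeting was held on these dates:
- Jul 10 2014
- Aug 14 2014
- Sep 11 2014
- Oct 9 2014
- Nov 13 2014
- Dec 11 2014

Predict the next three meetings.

All dates are Thursdays, 35, 28, 28, 35, 28 days apart.
Specifically, the 2nd Thursday of each month.
January 2015 — 2nd Thursday is Jan 8 2015.
2nd Thursday of February 2015: Feb 12 2015.
March 2015 — 2nd Thursday is Mar 12 2015.

Jan 8 2015, Feb 12 2015, Mar 12 2015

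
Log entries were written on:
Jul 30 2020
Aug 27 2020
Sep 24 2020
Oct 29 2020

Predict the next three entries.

Every date is a Thursday; gaps 28, 28, 35 days.
Each is the last Thursday of its month (at least one falls on the 29th or later, ruling out '4th Thursday').
November 2020 ends with Thursday Nov 26 2020.
December 2020 ends with Thursday Dec 31 2020.
January 2021 ends with Thursday Jan 28 2021.

Nov 26 2020, Dec 31 2020, Jan 28 2021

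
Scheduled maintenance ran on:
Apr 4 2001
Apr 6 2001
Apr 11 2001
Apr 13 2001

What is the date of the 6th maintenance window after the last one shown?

The gap pattern 2, 5, 2 repeats every 2 events.
These are the Wednesdays and Fridays of each week.
The following Wednesday is Apr 18 2001.
Next Friday: Apr 20 2001.
The following Wednesday is Apr 25 2001.
Next Friday: Apr 27 2001.
The following Wednesday is May 2 2001.
Next Friday: May 4 2001.

May 4 2001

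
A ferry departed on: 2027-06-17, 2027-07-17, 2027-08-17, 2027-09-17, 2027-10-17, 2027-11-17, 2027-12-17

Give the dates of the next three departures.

Each date is the 17th; the gaps (30, 31, 31, 30, 31, 30) track the month lengths.
The rule is the 17th of each month.
Next: January 2028 → 2028-01-17.
Next: February 2028 → 2028-02-17.
March 2028: 2028-03-17.

2028-01-17, 2028-02-17, 2028-03-17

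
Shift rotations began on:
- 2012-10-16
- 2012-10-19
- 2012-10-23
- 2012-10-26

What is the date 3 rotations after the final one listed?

2012-11-06

Every event lands on a Tuesday or Friday (gaps cycle 3, 4, 3).
So the schedule is: every Tuesday and Friday.
The following Tuesday is 2012-10-30.
The following Friday is 2012-11-02.
The following Tuesday is 2012-11-06.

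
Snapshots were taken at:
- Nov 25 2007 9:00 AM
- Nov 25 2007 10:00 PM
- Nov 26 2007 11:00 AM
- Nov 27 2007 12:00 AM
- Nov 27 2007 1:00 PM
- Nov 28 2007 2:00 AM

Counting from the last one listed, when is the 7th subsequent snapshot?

Dec 1 2007 9:00 PM

Gaps: 13, 13, 13, 13, 13 hours — each event is 13 hours after the previous one.
Nov 28 2007 2:00 AM + 13 h = Nov 28 2007 3:00 PM.
Nov 28 2007 3:00 PM + 13 h = Nov 29 2007 4:00 AM.
Nov 29 2007 4:00 AM + 13 h = Nov 29 2007 5:00 PM.
Nov 29 2007 5:00 PM + 13 h = Nov 30 2007 6:00 AM.
Nov 30 2007 6:00 AM + 13 h = Nov 30 2007 7:00 PM.
Nov 30 2007 7:00 PM + 13 h = Dec 1 2007 8:00 AM.
Dec 1 2007 8:00 AM + 13 h = Dec 1 2007 9:00 PM.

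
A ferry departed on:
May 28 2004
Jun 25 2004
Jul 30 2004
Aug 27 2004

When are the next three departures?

Every date is a Friday; gaps 28, 35, 28 days.
Each is the last Friday of its month (at least one falls on the 29th or later, ruling out '4th Friday').
Last Friday of September 2004: Sep 24 2004.
October 2004 ends with Friday Oct 29 2004.
Last Friday of November 2004: Nov 26 2004.

Sep 24 2004, Oct 29 2004, Nov 26 2004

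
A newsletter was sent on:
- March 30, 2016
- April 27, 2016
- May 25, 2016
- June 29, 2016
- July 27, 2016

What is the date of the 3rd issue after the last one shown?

These are Wednesdays with 28, 28, 35, 28-day gaps.
Each is the final Wednesday of its month — March 30, 2016 is past the 28th, so '4th Wednesday' doesn't fit.
August 2016 ends with Wednesday August 31, 2016.
September 2016 ends with Wednesday September 28, 2016.
Last Wednesday of October 2016: October 26, 2016.

October 26, 2016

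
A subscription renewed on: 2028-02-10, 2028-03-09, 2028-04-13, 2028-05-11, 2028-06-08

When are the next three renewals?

These are Thursdays at 28- or 35-day spacing (28, 35, 28, 28).
The pattern: 2nd Thursday of the month.
2nd Thursday of July 2028: 2028-07-13.
August 2028 — 2nd Thursday is 2028-08-10.
2nd Thursday of September 2028: 2028-09-14.

2028-07-13, 2028-08-10, 2028-09-14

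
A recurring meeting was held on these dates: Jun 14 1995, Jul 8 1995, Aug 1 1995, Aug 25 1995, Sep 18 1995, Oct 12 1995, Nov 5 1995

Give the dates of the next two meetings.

Gaps between consecutive events: 24, 24, 24, 24, 24, 24 days — a constant 24-day interval.
Nov 5 1995 + 24 days = Nov 29 1995.
Nov 29 1995 + 24 days = Dec 23 1995.

Nov 29 1995, Dec 23 1995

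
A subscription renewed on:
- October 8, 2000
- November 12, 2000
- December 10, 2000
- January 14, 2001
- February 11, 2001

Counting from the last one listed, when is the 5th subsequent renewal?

Gaps: 35, 28, 35, 28 days — a mix of 28 and 35. Every date is a Sunday.
Each is the 2nd Sunday of its month.
March 2001 — 2nd Sunday is March 11, 2001.
April 2001 — 2nd Sunday is April 8, 2001.
May 2001 — 2nd Sunday is May 13, 2001.
2nd Sunday of June 2001: June 10, 2001.
July 2001 — 2nd Sunday is July 8, 2001.

July 8, 2001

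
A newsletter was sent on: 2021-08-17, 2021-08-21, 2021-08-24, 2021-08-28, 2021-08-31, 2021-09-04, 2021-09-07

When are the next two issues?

2021-09-11, 2021-09-14

The gap pattern 4, 3, 4, 3, 4, 3 repeats every 2 events.
These are the Tuesdays and Saturdays of each week.
The following Saturday is 2021-09-11.
The following Tuesday is 2021-09-14.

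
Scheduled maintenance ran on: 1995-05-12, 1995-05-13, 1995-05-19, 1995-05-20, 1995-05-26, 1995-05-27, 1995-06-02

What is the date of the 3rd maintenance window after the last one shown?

1995-06-10

The gap pattern 1, 6, 1, 6, 1, 6 repeats every 2 events.
These are the Fridays and Saturdays of each week.
The following Saturday is 1995-06-03.
Next Friday: 1995-06-09.
The following Saturday is 1995-06-10.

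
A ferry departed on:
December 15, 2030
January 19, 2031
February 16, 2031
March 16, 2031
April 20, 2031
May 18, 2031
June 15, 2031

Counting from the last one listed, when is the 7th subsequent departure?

These are Sundays at 28- or 35-day spacing (35, 28, 28, 35, 28, 28).
The pattern: 3rd Sunday of the month.
3rd Sunday of July 2031: July 20, 2031.
3rd Sunday of August 2031: August 17, 2031.
September 2031 — 3rd Sunday is September 21, 2031.
October 2031 — 3rd Sunday is October 19, 2031.
November 2031 — 3rd Sunday is November 16, 2031.
3rd Sunday of December 2031: December 21, 2031.
January 2032 — 3rd Sunday is January 18, 2032.

January 18, 2032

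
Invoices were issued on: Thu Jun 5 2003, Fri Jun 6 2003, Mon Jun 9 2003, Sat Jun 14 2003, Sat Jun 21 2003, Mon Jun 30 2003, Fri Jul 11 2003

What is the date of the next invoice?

Gaps: 1, 3, 5, 7, 9, 11 days — each gap is 2 larger than the previous one.
Next gap: 13 days. Fri Jul 11 2003 + 13 days = Thu Jul 24 2003.

Thu Jul 24 2003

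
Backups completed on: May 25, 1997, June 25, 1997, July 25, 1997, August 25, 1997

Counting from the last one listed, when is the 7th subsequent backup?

The day-of-month is always 25 (31, 30, 31 days between events).
So this recurs on the 25th of each month.
Next: September 1997 → September 25, 1997.
October 1997: October 25, 1997.
November 1997: November 25, 1997.
Next: December 1997 → December 25, 1997.
January 1998: January 25, 1998.
February 1998: February 25, 1998.
Next: March 1998 → March 25, 1998.

March 25, 1998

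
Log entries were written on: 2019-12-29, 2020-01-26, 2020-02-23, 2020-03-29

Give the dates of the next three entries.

Every date is a Sunday; gaps 28, 28, 35 days.
Each is the last Sunday of its month (at least one falls on the 29th or later, ruling out '4th Sunday').
Last Sunday of April 2020: 2020-04-26.
Last Sunday of May 2020: 2020-05-31.
June 2020 ends with Sunday 2020-06-28.

2020-04-26, 2020-05-31, 2020-06-28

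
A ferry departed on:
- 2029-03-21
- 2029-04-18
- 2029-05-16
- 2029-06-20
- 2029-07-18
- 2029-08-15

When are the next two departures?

2029-09-19, 2029-10-17

All dates are Wednesdays, 28, 28, 35, 28, 28 days apart.
Specifically, the 3rd Wednesday of each month.
September 2029 — 3rd Wednesday is 2029-09-19.
October 2029 — 3rd Wednesday is 2029-10-17.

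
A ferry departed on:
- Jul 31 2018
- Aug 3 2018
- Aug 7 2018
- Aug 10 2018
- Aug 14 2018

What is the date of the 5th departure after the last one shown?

The gap pattern 3, 4, 3, 4 repeats every 2 events.
These are the Tuesdays and Fridays of each week.
Next Friday: Aug 17 2018.
Next Tuesday: Aug 21 2018.
Next Friday: Aug 24 2018.
Next Tuesday: Aug 28 2018.
The following Friday is Aug 31 2018.

Aug 31 2018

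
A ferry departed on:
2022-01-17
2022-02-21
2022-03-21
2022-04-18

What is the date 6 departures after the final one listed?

All dates are Mondays, 35, 28, 28 days apart.
Specifically, the 3rd Monday of each month.
May 2022 — 3rd Monday is 2022-05-16.
June 2022 — 3rd Monday is 2022-06-20.
3rd Monday of July 2022: 2022-07-18.
3rd Monday of August 2022: 2022-08-15.
3rd Monday of September 2022: 2022-09-19.
October 2022 — 3rd Monday is 2022-10-17.

2022-10-17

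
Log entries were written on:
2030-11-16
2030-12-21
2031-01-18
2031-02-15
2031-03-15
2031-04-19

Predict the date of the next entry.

Gaps: 35, 28, 28, 28, 35 days — a mix of 28 and 35. Every date is a Saturday.
Each is the 3rd Saturday of its month.
3rd Saturday of May 2031: 2031-05-17.

2031-05-17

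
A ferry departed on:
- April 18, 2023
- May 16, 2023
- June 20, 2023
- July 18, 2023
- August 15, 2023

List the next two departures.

September 19, 2023; October 17, 2023

Gaps: 28, 35, 28, 28 days — a mix of 28 and 35. Every date is a Tuesday.
Each is the 3rd Tuesday of its month.
September 2023 — 3rd Tuesday is September 19, 2023.
October 2023 — 3rd Tuesday is October 17, 2023.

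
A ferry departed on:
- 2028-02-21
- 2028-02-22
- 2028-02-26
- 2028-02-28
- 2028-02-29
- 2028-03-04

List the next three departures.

2028-03-06, 2028-03-07, 2028-03-11

The gap pattern 1, 4, 2, 1, 4 repeats every 3 events.
These are the Mondays, Tuesdays and Saturdays of each week.
Next Monday: 2028-03-06.
The following Tuesday is 2028-03-07.
The following Saturday is 2028-03-11.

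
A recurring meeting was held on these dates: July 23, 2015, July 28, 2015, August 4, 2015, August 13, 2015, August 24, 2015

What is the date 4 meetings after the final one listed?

Gaps: 5, 7, 9, 11 days — each gap is 2 larger than the previous one.
Next gap: 13 days. August 24, 2015 + 13 days = September 6, 2015.
Next gap: 15 days. September 6, 2015 + 15 days = September 21, 2015.
Next gap: 17 days. September 21, 2015 + 17 days = October 8, 2015.
Next gap: 19 days. October 8, 2015 + 19 days = October 27, 2015.

October 27, 2015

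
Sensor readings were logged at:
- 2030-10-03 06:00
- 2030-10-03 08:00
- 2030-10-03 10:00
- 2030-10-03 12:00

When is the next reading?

2030-10-03 14:00

Gaps: 2, 2, 2 hours — each event is 2 hours after the previous one.
2030-10-03 12:00 + 2 h = 2030-10-03 14:00.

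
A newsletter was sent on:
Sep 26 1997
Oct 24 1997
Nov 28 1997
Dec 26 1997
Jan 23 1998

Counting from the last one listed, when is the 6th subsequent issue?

Jul 24 1998

Gaps: 28, 35, 28, 28 days — a mix of 28 and 35. Every date is a Friday.
Each is the 4th Friday of its month.
February 1998 — 4th Friday is Feb 27 1998.
March 1998 — 4th Friday is Mar 27 1998.
4th Friday of April 1998: Apr 24 1998.
4th Friday of May 1998: May 22 1998.
June 1998 — 4th Friday is Jun 26 1998.
4th Friday of July 1998: Jul 24 1998.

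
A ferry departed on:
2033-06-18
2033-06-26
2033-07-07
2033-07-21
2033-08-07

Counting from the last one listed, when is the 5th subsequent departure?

The spacing grows by 3 each time: 8, 11, 14, 17 days.
Next gap: 20 days. 2033-08-07 + 20 days = 2033-08-27.
Next gap: 23 days. 2033-08-27 + 23 days = 2033-09-19.
Next gap: 26 days. 2033-09-19 + 26 days = 2033-10-15.
Next gap: 29 days. 2033-10-15 + 29 days = 2033-11-13.
Next gap: 32 days. 2033-11-13 + 32 days = 2033-12-15.

2033-12-15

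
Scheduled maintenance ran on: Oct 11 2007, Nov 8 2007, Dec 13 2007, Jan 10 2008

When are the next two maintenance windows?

All dates are Thursdays, 28, 35, 28 days apart.
Specifically, the 2nd Thursday of each month.
2nd Thursday of February 2008: Feb 14 2008.
March 2008 — 2nd Thursday is Mar 13 2008.

Feb 14 2008, Mar 13 2008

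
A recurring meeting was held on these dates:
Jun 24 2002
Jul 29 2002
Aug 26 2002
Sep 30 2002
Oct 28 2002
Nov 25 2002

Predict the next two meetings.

Dec 30 2002, Jan 27 2003

Every date is a Monday; gaps 35, 28, 35, 28, 28 days.
Each is the last Monday of its month (at least one falls on the 29th or later, ruling out '4th Monday').
Last Monday of December 2002: Dec 30 2002.
Last Monday of January 2003: Jan 27 2003.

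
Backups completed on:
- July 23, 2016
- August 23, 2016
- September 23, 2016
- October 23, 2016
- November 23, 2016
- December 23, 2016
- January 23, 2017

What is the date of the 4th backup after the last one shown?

May 23, 2017

The day-of-month is always 23 (31, 31, 30, 31, 30, 31 days between events).
So this recurs on the 23rd of each month.
Next: February 2017 → February 23, 2017.
Next: March 2017 → March 23, 2017.
April 2017: April 23, 2017.
May 2017: May 23, 2017.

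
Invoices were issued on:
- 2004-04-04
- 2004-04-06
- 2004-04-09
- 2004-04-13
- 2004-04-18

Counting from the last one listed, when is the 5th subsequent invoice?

The spacing grows by 1 each time: 2, 3, 4, 5 days.
Next gap: 6 days. 2004-04-18 + 6 days = 2004-04-24.
Next gap: 7 days. 2004-04-24 + 7 days = 2004-05-01.
Next gap: 8 days. 2004-05-01 + 8 days = 2004-05-09.
Next gap: 9 days. 2004-05-09 + 9 days = 2004-05-18.
Next gap: 10 days. 2004-05-18 + 10 days = 2004-05-28.

2004-05-28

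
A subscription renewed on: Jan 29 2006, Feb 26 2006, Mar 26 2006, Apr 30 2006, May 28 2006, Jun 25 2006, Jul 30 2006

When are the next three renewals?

All Sundays; the gaps (28, 28, 35, 28, 28, 35) vary with month length.
This is the last Sunday of each month.
August 2006 ends with Sunday Aug 27 2006.
Last Sunday of September 2006: Sep 24 2006.
October 2006 ends with Sunday Oct 29 2006.

Aug 27 2006, Sep 24 2006, Oct 29 2006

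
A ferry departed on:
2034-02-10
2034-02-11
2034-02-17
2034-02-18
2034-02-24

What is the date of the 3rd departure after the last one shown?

2034-03-04

Every event lands on a Friday or Saturday (gaps cycle 1, 6, 1, 6).
So the schedule is: every Friday and Saturday.
Next Saturday: 2034-02-25.
Next Friday: 2034-03-03.
The following Saturday is 2034-03-04.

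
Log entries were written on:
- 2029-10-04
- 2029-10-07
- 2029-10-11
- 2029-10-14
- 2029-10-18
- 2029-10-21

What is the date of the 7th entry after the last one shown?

2029-11-15

Gaps: 3, 4, 3, 4, 3 days — not constant, but cyclic with period 2.
The events fall on every Thursday and Sunday.
The following Thursday is 2029-10-25.
Next Sunday: 2029-10-28.
Next Thursday: 2029-11-01.
Next Sunday: 2029-11-04.
Next Thursday: 2029-11-08.
The following Sunday is 2029-11-11.
The following Thursday is 2029-11-15.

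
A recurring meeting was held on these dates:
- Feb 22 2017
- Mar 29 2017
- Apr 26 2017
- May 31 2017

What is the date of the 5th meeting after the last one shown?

All Wednesdays; the gaps (35, 28, 35) vary with month length.
This is the last Wednesday of each month.
Last Wednesday of June 2017: Jun 28 2017.
Last Wednesday of July 2017: Jul 26 2017.
August 2017 ends with Wednesday Aug 30 2017.
September 2017 ends with Wednesday Sep 27 2017.
Last Wednesday of October 2017: Oct 25 2017.

Oct 25 2017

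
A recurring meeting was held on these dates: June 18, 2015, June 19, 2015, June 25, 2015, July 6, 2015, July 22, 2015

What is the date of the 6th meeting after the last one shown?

The spacing grows by 5 each time: 1, 6, 11, 16 days.
Next gap: 21 days. July 22, 2015 + 21 days = August 12, 2015.
Next gap: 26 days. August 12, 2015 + 26 days = September 7, 2015.
Next gap: 31 days. September 7, 2015 + 31 days = October 8, 2015.
Next gap: 36 days. October 8, 2015 + 36 days = November 13, 2015.
Next gap: 41 days. November 13, 2015 + 41 days = December 24, 2015.
Next gap: 46 days. December 24, 2015 + 46 days = February 8, 2016.

February 8, 2016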